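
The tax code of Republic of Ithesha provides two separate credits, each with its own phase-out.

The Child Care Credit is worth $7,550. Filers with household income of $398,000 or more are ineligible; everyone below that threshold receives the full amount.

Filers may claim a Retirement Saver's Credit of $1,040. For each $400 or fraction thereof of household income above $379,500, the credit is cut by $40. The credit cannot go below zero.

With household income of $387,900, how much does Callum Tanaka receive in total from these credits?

Child Care Credit: $387,900 is below the $398,000 cutoff, so the full $7,550 applies.
Retirement Saver's Credit: income exceeds $379,500 by $8,400, which is 21 full-or-partial $400 increments; reduction = 21 × $40 = $840, leaving $200.
Total: $7,550 + $200 = $7,750.

$7,750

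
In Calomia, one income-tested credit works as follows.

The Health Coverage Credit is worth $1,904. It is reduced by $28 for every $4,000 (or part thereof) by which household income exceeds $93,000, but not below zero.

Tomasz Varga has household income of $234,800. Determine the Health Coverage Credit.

$896

Health Coverage Credit: income exceeds $93,000 by $141,800, which is 36 full-or-partial $4,000 increments; reduction = 36 × $28 = $1,008, leaving $896.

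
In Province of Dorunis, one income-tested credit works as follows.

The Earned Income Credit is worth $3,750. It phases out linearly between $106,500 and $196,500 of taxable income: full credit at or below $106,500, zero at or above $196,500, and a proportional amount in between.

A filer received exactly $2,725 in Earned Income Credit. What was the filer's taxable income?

$2,725 is 2,725/3,750 of the full $3,750, so 1,025/3,750 of the $90,000 range has been used: income = $106,500 + $90,000 × 1,025/3,750 = $131,100.

$131,100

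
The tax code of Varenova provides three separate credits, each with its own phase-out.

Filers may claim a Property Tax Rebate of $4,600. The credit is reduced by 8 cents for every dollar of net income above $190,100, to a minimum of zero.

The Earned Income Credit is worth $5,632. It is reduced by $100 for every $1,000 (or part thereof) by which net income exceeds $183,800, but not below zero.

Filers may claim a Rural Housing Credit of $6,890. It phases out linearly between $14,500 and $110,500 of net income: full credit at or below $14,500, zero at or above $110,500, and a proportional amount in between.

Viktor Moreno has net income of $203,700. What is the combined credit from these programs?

Property Tax Rebate: 8% of the $13,600 excess over $190,100 is $1,088; credit = $4,600 − $1,088 = $3,512.
Earned Income Credit: income exceeds $183,800 by $19,900, which is 20 full-or-partial $1,000 increments; reduction = 20 × $100 = $2,000, leaving $3,632.
Rural Housing Credit: $203,700 is at or above $110,500, so the credit is $0.
Total: $3,512 + $3,632 + $0 = $7,144.

$7,144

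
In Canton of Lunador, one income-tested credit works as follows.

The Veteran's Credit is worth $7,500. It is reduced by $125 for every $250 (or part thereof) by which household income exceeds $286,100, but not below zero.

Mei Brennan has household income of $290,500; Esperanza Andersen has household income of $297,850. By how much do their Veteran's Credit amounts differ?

Mei ($290,500): Veteran's Credit: income exceeds $286,100 by $4,400, which is 18 full-or-partial $250 increments; reduction = 18 × $125 = $2,250, leaving $5,250.
Esperanza ($297,850): Veteran's Credit: income exceeds $286,100 by $11,750, which is 47 full-or-partial $250 increments; reduction = 47 × $125 = $5,875, leaving $1,625.
Difference: |$5,250 − $1,625| = $3,625.

$3,625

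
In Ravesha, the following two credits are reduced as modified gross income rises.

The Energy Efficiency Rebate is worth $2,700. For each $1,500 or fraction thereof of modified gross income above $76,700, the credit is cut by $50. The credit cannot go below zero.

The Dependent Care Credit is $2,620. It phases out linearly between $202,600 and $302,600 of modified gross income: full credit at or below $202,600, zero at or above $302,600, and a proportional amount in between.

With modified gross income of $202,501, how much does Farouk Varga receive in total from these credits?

Energy Efficiency Rebate: income exceeds $76,700 by $125,801 → 84 increments × $50 = $4,200 ≥ base, so the credit is $0.
Dependent Care Credit: $202,501 is at or below the $202,600 threshold, so the full $2,620 applies.
Total: $0 + $2,620 = $2,620.

$2,620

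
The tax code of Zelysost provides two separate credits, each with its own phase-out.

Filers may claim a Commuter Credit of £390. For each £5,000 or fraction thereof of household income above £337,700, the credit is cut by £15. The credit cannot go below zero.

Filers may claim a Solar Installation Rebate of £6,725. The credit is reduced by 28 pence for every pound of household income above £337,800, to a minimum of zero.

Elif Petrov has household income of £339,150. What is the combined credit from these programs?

Commuter Credit: income exceeds £337,700 by £1,450, which is 1 full-or-partial £5,000 increment; reduction = 1 × £15 = £15, leaving £375.
Solar Installation Rebate: 28% of the £1,350 excess over £337,800 is £378; credit = £6,725 − £378 = £6,347.
Total: £375 + £6,347 = £6,722.

£6,722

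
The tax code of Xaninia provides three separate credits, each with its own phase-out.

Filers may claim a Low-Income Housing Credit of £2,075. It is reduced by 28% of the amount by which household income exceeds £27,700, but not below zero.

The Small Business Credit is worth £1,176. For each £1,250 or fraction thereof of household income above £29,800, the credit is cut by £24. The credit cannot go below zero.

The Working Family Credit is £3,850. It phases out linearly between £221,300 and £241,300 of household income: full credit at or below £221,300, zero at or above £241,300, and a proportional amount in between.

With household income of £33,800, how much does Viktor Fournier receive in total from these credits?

£5,297

Low-Income Housing Credit: 28% of the £6,100 excess over £27,700 is £1,708; credit = £2,075 − £1,708 = £367.
Small Business Credit: income exceeds £29,800 by £4,000, which is 4 full-or-partial £1,250 increments; reduction = 4 × £24 = £96, leaving £1,080.
Working Family Credit: £33,800 is at or below the £221,300 threshold, so the full £3,850 applies.
Total: £367 + £1,080 + £3,850 = £5,297.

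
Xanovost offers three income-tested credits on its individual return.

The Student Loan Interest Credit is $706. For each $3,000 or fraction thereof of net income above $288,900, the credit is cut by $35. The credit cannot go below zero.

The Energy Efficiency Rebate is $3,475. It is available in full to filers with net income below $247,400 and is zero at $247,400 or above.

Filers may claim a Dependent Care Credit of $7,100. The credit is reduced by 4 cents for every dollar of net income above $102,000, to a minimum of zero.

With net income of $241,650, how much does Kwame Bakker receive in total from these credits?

$5,695

Student Loan Interest Credit: $241,650 is at or below the $288,900 threshold, so the full $706 applies.
Energy Efficiency Rebate: $241,650 is below the $247,400 cutoff, so the full $3,475 applies.
Dependent Care Credit: 4% of the $139,650 excess over $102,000 is $5,586; credit = $7,100 − $5,586 = $1,514.
Total: $706 + $3,475 + $1,514 = $5,695.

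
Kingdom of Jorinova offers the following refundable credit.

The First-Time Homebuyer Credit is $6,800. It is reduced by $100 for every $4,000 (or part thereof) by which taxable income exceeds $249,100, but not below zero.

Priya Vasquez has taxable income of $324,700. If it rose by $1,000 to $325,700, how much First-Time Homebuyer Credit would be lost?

At $324,700 — income exceeds $249,100 by $75,600, which is 19 full-or-partial $4,000 increments; reduction = 19 × $100 = $1,900, leaving $4,900.
At $325,700 — income exceeds $249,100 by $76,600, which is 20 full-or-partial $4,000 increments; reduction = 20 × $100 = $2,000, leaving $4,800.
Lost: $4,900 − $4,800 = $100.

$100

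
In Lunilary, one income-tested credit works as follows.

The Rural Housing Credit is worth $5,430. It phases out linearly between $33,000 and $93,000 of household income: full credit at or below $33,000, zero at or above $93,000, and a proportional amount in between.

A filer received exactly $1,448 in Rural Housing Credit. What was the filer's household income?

$77,000

$1,448 is 1,448/5,430 of the full $5,430, so 3,982/5,430 of the $60,000 range has been used: income = $33,000 + $60,000 × 3,982/5,430 = $77,000.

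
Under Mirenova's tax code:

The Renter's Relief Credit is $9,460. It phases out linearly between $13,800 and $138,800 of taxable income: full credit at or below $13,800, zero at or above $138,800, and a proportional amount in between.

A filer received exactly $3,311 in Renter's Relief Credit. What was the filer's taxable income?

$95,050

$3,311 is 3,311/9,460 of the full $9,460, so 6,149/9,460 of the $125,000 range has been used: income = $13,800 + $125,000 × 6,149/9,460 = $95,050.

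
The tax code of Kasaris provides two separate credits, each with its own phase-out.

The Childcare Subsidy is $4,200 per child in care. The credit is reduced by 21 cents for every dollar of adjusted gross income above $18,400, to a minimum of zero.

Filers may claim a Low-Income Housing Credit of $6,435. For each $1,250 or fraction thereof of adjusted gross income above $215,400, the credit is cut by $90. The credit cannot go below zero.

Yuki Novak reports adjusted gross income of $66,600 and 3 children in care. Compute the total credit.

$8,913

Childcare Subsidy: base = 3 × $4,200 = $12,600. 21% of the $48,200 excess over $18,400 is $10,122; credit = $12,600 − $10,122 = $2,478.
Low-Income Housing Credit: $66,600 is at or below the $215,400 threshold, so the full $6,435 applies.
Total: $2,478 + $6,435 = $8,913.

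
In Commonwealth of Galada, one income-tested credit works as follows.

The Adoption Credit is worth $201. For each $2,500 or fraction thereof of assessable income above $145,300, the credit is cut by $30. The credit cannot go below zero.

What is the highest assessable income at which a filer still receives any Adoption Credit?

$160,300

After 6 increments the reduction is 6 × $30 = $180, leaving $21; one more increment wipes it out. Increment 6 ends at excess 6 × $2,500 = $15,000, so the highest qualifying income is $145,300 + $15,000 = $160,300.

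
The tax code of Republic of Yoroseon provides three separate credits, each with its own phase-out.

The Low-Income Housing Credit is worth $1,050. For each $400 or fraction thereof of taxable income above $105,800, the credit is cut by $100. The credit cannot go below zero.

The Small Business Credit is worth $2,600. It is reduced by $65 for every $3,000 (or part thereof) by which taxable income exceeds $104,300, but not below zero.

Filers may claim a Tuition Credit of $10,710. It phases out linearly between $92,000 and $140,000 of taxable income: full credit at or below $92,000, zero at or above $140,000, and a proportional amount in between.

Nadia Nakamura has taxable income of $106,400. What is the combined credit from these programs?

$10,882

Low-Income Housing Credit: income exceeds $105,800 by $600, which is 2 full-or-partial $400 increments; reduction = 2 × $100 = $200, leaving $850.
Small Business Credit: income exceeds $104,300 by $2,100, which is 1 full-or-partial $3,000 increment; reduction = 1 × $65 = $65, leaving $2,535.
Tuition Credit: $106,400 is $14,400 into a $48,000 phase-out range, leaving 33,600/48,000 of the credit: $10,710 × 33,600/48,000 = $7,497.
Total: $850 + $2,535 + $7,497 = $10,882.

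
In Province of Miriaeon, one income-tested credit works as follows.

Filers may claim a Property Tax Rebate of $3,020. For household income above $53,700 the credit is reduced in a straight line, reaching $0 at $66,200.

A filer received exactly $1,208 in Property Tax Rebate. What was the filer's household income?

$61,200

$1,208 is 1,208/3,020 of the full $3,020, so 1,812/3,020 of the $12,500 range has been used: income = $53,700 + $12,500 × 1,812/3,020 = $61,200.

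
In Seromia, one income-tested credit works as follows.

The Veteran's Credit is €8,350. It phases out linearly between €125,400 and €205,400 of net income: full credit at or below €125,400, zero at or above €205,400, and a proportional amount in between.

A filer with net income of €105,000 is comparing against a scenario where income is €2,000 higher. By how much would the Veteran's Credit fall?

At €105,000 — €105,000 is at or below the €125,400 threshold, so the full €8,350 applies.
At €107,000 — €107,000 is at or below the €125,400 threshold, so the full €8,350 applies.
Lost: €8,350 − €8,350 = €0.

€0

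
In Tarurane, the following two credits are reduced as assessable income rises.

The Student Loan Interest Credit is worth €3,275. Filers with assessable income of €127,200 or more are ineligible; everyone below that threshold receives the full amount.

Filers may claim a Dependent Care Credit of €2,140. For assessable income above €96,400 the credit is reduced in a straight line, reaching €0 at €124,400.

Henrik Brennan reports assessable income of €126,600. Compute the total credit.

Student Loan Interest Credit: €126,600 is below the €127,200 cutoff, so the full €3,275 applies.
Dependent Care Credit: €126,600 is at or above €124,400, so the credit is €0.
Total: €3,275 + €0 = €3,275.

€3,275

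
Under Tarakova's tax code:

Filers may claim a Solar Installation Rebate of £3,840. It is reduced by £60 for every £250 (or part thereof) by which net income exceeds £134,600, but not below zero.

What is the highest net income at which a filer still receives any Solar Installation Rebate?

£150,350

After 63 increments the reduction is 63 × £60 = £3,780, leaving £60; one more increment wipes it out. Increment 63 ends at excess 63 × £250 = £15,750, so the highest qualifying income is £134,600 + £15,750 = £150,350.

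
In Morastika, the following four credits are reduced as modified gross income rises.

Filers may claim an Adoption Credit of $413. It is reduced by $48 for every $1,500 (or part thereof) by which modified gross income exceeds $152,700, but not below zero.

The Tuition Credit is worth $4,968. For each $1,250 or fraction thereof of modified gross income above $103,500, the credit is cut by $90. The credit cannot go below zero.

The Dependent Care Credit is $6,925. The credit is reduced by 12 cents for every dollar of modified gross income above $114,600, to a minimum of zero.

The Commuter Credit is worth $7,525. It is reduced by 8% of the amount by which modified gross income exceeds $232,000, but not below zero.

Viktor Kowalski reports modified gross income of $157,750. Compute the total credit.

Adoption Credit: income exceeds $152,700 by $5,050, which is 4 full-or-partial $1,500 increments; reduction = 4 × $48 = $192, leaving $221.
Tuition Credit: income exceeds $103,500 by $54,250, which is 44 full-or-partial $1,250 increments; reduction = 44 × $90 = $3,960, leaving $1,008.
Dependent Care Credit: 12% of the $43,150 excess over $114,600 is $5,178; credit = $6,925 − $5,178 = $1,747.
Commuter Credit: $157,750 is at or below the $232,000 threshold, so the full $7,525 applies.
Total: $221 + $1,008 + $1,747 + $7,525 = $10,501.

$10,501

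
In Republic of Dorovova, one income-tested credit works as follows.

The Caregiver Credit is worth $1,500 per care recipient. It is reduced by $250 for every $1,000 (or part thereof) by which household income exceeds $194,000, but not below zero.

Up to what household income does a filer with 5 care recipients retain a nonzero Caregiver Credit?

$223,000

Full credit = 5 × $1,500 = $7,500.
After 29 increments the reduction is 29 × $250 = $7,250, leaving $250; one more increment wipes it out. Increment 29 ends at excess 29 × $1,000 = $29,000, so the highest qualifying income is $194,000 + $29,000 = $223,000.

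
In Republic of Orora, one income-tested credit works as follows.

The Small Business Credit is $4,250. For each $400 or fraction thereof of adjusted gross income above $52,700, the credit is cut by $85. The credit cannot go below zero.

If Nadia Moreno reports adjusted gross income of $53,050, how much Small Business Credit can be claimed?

$4,165

Small Business Credit: income exceeds $52,700 by $350, which is 1 full-or-partial $400 increment; reduction = 1 × $85 = $85, leaving $4,165.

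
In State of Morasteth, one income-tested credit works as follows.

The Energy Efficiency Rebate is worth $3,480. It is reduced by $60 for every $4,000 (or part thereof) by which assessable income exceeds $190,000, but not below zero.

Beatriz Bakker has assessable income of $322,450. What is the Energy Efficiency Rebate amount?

Energy Efficiency Rebate: income exceeds $190,000 by $132,450, which is 34 full-or-partial $4,000 increments; reduction = 34 × $60 = $2,040, leaving $1,440.

$1,440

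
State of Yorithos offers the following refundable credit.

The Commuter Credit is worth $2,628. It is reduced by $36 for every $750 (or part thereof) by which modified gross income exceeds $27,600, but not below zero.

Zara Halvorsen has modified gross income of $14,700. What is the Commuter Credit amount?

Commuter Credit: $14,700 is at or below the $27,600 threshold, so the full $2,628 applies.

$2,628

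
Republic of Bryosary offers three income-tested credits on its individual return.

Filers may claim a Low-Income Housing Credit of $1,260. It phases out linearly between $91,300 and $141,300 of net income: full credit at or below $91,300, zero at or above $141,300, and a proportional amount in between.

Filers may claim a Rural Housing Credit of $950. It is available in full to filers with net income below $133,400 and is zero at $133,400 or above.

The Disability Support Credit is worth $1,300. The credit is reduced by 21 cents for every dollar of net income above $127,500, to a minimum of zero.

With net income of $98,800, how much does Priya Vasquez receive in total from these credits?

Low-Income Housing Credit: $98,800 is $7,500 into a $50,000 phase-out range, leaving 42,500/50,000 of the credit: $1,260 × 42,500/50,000 = $1,071.
Rural Housing Credit: $98,800 is below the $133,400 cutoff, so the full $950 applies.
Disability Support Credit: $98,800 is at or below the $127,500 threshold, so the full $1,300 applies.
Total: $1,071 + $950 + $1,300 = $3,321.

$3,321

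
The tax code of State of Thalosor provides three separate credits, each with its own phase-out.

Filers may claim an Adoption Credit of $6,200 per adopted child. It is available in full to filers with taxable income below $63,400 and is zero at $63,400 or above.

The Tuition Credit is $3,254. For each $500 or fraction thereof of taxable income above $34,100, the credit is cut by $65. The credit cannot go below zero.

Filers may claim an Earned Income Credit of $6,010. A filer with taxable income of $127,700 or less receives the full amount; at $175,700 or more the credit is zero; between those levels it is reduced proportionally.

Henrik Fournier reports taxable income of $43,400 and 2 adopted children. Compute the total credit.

Adoption Credit: base = 2 × $6,200 = $12,400. $43,400 is below the $63,400 cutoff, so the full $12,400 applies.
Tuition Credit: income exceeds $34,100 by $9,300, which is 19 full-or-partial $500 increments; reduction = 19 × $65 = $1,235, leaving $2,019.
Earned Income Credit: $43,400 is at or below the $127,700 threshold, so the full $6,010 applies.
Total: $12,400 + $2,019 + $6,010 = $20,429.

$20,429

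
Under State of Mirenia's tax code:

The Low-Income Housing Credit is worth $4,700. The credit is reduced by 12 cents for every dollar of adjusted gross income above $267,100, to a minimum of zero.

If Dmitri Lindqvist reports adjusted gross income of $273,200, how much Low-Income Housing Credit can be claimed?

Low-Income Housing Credit: 12% of the $6,100 excess over $267,100 is $732; credit = $4,700 − $732 = $3,968.

$3,968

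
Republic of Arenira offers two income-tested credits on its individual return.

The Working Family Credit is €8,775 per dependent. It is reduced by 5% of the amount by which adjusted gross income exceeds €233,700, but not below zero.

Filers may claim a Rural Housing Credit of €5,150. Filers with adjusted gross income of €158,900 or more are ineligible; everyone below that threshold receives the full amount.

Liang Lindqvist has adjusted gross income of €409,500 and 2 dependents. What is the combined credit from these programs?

€8,760

Working Family Credit: base = 2 × €8,775 = €17,550. 5% of the €175,800 excess over €233,700 is €8,790; credit = €17,550 − €8,790 = €8,760.
Rural Housing Credit: €409,500 meets or exceeds the €158,900 cutoff, so the credit is €0.
Total: €8,760 + €0 = €8,760.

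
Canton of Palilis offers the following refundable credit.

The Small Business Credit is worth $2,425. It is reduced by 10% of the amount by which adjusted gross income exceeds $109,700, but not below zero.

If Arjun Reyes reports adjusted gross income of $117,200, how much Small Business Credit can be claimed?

Small Business Credit: 10% of the $7,500 excess over $109,700 is $750; credit = $2,425 − $750 = $1,675.

$1,675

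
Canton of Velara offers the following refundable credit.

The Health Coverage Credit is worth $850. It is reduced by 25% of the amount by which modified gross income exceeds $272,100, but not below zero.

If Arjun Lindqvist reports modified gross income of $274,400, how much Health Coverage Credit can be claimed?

Health Coverage Credit: 25% of the $2,300 excess over $272,100 is $575; credit = $850 − $575 = $275.

$275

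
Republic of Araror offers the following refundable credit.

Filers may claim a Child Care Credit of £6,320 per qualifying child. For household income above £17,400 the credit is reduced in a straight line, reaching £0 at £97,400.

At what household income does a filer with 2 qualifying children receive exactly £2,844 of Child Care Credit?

Full credit = 2 × £6,320 = £12,640.
£2,844 is 2,844/12,640 of the full £12,640, so 9,796/12,640 of the £80,000 range has been used: income = £17,400 + £80,000 × 9,796/12,640 = £79,400.

£79,400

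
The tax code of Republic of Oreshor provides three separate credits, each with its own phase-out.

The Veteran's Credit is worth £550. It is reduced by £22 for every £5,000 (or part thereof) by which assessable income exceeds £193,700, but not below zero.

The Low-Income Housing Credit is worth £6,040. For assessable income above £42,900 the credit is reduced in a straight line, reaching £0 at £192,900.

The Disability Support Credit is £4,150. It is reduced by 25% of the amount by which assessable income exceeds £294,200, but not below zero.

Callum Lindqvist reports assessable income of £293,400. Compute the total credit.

£4,260

Veteran's Credit: income exceeds £193,700 by £99,700, which is 20 full-or-partial £5,000 increments; reduction = 20 × £22 = £440, leaving £110.
Low-Income Housing Credit: £293,400 is at or above £192,900, so the credit is £0.
Disability Support Credit: £293,400 is at or below the £294,200 threshold, so the full £4,150 applies.
Total: £110 + £0 + £4,150 = £4,260.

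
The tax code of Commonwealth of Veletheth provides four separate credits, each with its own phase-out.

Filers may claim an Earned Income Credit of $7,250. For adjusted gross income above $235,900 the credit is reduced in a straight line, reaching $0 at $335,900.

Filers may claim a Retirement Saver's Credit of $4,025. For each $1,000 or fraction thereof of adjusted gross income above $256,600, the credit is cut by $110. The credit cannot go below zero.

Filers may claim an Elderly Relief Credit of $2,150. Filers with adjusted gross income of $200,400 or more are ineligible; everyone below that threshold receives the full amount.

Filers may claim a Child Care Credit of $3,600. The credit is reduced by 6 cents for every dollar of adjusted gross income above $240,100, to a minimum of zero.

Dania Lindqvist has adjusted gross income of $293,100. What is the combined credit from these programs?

Earned Income Credit: $293,100 is $57,200 into a $100,000 phase-out range, leaving 42,800/100,000 of the credit: $7,250 × 42,800/100,000 = $3,103.
Retirement Saver's Credit: income exceeds $256,600 by $36,500 → 37 increments × $110 = $4,070 ≥ base, so the credit is $0.
Elderly Relief Credit: $293,100 meets or exceeds the $200,400 cutoff, so the credit is $0.
Child Care Credit: 6% of the $53,000 excess over $240,100 is $3,180; credit = $3,600 − $3,180 = $420.
Total: $3,103 + $0 + $0 + $420 = $3,523.

$3,523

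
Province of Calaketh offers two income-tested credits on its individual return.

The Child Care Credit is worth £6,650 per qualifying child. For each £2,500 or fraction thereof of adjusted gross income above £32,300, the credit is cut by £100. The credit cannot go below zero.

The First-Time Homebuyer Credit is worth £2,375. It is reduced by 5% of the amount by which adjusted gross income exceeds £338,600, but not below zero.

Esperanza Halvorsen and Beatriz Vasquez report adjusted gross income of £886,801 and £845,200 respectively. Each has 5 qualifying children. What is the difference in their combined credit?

Esperanza (£886,801): Child Care Credit: base = 5 × £6,650 = £33,250. income exceeds £32,300 by £854,501 → 342 increments × £100 = £34,200 ≥ base, so the credit is £0. First-Time Homebuyer Credit: 5% of the £548,201 excess over £338,600 is £27,410.05 ≥ base, so the credit is £0. total £0 + £0 = £0
Beatriz (£845,200): Child Care Credit: base = 5 × £6,650 = £33,250. income exceeds £32,300 by £812,900, which is 326 full-or-partial £2,500 increments; reduction = 326 × £100 = £32,600, leaving £650. First-Time Homebuyer Credit: 5% of the £506,600 excess over £338,600 is £25,330 ≥ base, so the credit is £0. total £650 + £0 = £650
Difference: |£0 − £650| = £650.

£650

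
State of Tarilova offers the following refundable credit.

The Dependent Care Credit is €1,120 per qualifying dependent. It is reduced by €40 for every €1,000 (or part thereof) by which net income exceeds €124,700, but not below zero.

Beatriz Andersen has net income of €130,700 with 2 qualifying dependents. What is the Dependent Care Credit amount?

€2,000

Dependent Care Credit: base = 2 × €1,120 = €2,240. income exceeds €124,700 by €6,000, which is 6 full-or-partial €1,000 increments; reduction = 6 × €40 = €240, leaving €2,000.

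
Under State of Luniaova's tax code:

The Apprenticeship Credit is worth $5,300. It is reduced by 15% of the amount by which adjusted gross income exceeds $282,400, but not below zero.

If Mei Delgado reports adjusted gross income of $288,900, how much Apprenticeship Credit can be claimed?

$4,325

Apprenticeship Credit: 15% of the $6,500 excess over $282,400 is $975; credit = $5,300 − $975 = $4,325.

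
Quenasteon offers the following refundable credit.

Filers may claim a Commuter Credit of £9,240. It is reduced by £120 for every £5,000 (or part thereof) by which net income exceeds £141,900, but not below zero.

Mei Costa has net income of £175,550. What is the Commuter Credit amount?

Commuter Credit: income exceeds £141,900 by £33,650, which is 7 full-or-partial £5,000 increments; reduction = 7 × £120 = £840, leaving £8,400.

£8,400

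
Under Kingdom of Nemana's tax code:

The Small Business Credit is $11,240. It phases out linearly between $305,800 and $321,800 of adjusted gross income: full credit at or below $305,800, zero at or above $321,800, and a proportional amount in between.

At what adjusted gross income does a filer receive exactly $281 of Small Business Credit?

$281 is 281/11,240 of the full $11,240, so 10,959/11,240 of the $16,000 range has been used: income = $305,800 + $16,000 × 10,959/11,240 = $321,400.

$321,400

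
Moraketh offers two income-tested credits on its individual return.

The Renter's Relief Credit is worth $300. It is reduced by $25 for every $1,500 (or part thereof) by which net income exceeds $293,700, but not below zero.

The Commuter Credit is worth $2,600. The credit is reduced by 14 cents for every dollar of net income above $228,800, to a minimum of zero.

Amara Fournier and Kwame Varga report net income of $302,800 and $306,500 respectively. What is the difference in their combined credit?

$50

Amara ($302,800): Renter's Relief Credit: income exceeds $293,700 by $9,100, which is 7 full-or-partial $1,500 increments; reduction = 7 × $25 = $175, leaving $125. Commuter Credit: 14% of the $74,000 excess over $228,800 is $10,360 ≥ base, so the credit is $0. total $125 + $0 = $125
Kwame ($306,500): Renter's Relief Credit: income exceeds $293,700 by $12,800, which is 9 full-or-partial $1,500 increments; reduction = 9 × $25 = $225, leaving $75. Commuter Credit: 14% of the $77,700 excess over $228,800 is $10,878 ≥ base, so the credit is $0. total $75 + $0 = $75
Difference: |$125 − $75| = $50.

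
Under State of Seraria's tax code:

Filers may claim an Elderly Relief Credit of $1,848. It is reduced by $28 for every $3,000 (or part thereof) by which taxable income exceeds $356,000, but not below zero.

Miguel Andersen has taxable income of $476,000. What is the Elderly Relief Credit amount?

$728

Elderly Relief Credit: income exceeds $356,000 by $120,000, which is 40 full-or-partial $3,000 increments; reduction = 40 × $28 = $1,120, leaving $728.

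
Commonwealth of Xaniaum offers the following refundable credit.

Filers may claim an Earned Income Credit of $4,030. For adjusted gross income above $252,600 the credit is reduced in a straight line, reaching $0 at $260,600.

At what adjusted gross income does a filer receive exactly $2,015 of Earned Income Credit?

$256,600

$2,015 is 2,015/4,030 of the full $4,030, so 2,015/4,030 of the $8,000 range has been used: income = $252,600 + $8,000 × 2,015/4,030 = $256,600.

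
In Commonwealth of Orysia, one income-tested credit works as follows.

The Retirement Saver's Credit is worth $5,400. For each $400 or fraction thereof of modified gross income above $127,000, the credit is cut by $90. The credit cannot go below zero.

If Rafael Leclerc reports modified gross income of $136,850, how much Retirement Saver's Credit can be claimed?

Retirement Saver's Credit: income exceeds $127,000 by $9,850, which is 25 full-or-partial $400 increments; reduction = 25 × $90 = $2,250, leaving $3,150.

$3,150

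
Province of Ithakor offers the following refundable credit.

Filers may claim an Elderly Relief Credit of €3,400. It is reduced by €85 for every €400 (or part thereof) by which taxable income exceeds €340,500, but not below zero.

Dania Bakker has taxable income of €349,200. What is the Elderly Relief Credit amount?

€1,530

Elderly Relief Credit: income exceeds €340,500 by €8,700, which is 22 full-or-partial €400 increments; reduction = 22 × €85 = €1,870, leaving €1,530.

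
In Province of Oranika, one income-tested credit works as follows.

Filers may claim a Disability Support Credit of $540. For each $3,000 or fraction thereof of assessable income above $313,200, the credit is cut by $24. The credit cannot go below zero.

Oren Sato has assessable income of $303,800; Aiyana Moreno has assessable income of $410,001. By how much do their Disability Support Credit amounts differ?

$540

Oren ($303,800): Disability Support Credit: $303,800 is at or below the $313,200 threshold, so the full $540 applies.
Aiyana ($410,001): Disability Support Credit: income exceeds $313,200 by $96,801 → 33 increments × $24 = $792 ≥ base, so the credit is $0.
Difference: |$540 − $0| = $540.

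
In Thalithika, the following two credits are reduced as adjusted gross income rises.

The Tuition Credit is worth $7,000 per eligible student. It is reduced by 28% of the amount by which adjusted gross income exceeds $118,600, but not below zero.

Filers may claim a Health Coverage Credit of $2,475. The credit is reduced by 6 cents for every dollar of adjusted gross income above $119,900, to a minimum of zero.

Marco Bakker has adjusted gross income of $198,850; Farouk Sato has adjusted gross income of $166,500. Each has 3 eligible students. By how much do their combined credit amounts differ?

Marco ($198,850): Tuition Credit: base = 3 × $7,000 = $21,000. 28% of the $80,250 excess over $118,600 is $22,470 ≥ base, so the credit is $0. Health Coverage Credit: 6% of the $78,950 excess over $119,900 is $4,737 ≥ base, so the credit is $0. total $0 + $0 = $0
Farouk ($166,500): Tuition Credit: base = 3 × $7,000 = $21,000. 28% of the $47,900 excess over $118,600 is $13,412; credit = $21,000 − $13,412 = $7,588. Health Coverage Credit: 6% of the $46,600 excess over $119,900 is $2,796 ≥ base, so the credit is $0. total $7,588 + $0 = $7,588
Difference: |$0 − $7,588| = $7,588.

$7,588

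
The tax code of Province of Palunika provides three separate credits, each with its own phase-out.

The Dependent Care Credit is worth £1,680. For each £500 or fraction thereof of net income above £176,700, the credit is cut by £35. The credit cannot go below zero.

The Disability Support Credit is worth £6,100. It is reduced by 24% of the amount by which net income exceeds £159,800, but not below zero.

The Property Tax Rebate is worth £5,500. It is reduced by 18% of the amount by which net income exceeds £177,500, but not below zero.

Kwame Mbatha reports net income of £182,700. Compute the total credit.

Dependent Care Credit: income exceeds £176,700 by £6,000, which is 12 full-or-partial £500 increments; reduction = 12 × £35 = £420, leaving £1,260.
Disability Support Credit: 24% of the £22,900 excess over £159,800 is £5,496; credit = £6,100 − £5,496 = £604.
Property Tax Rebate: 18% of the £5,200 excess over £177,500 is £936; credit = £5,500 − £936 = £4,564.
Total: £1,260 + £604 + £4,564 = £6,428.

£6,428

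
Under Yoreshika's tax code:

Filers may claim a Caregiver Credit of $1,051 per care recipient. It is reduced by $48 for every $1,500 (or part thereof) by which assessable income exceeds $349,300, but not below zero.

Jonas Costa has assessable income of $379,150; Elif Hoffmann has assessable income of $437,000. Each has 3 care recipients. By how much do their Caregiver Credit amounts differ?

Jonas ($379,150): Caregiver Credit: base = 3 × $1,051 = $3,153. income exceeds $349,300 by $29,850, which is 20 full-or-partial $1,500 increments; reduction = 20 × $48 = $960, leaving $2,193.
Elif ($437,000): Caregiver Credit: base = 3 × $1,051 = $3,153. income exceeds $349,300 by $87,700, which is 59 full-or-partial $1,500 increments; reduction = 59 × $48 = $2,832, leaving $321.
Difference: |$2,193 − $321| = $1,872.

$1,872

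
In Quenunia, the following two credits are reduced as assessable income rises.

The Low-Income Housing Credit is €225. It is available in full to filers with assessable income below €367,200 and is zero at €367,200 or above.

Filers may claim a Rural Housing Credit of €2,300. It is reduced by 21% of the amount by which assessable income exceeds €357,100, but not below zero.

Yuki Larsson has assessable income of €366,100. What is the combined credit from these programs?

€635

Low-Income Housing Credit: €366,100 is below the €367,200 cutoff, so the full €225 applies.
Rural Housing Credit: 21% of the €9,000 excess over €357,100 is €1,890; credit = €2,300 − €1,890 = €410.
Total: €225 + €410 = €635.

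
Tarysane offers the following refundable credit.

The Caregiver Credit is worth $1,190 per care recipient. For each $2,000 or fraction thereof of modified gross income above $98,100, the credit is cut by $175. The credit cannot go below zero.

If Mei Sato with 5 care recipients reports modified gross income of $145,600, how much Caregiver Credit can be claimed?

Caregiver Credit: base = 5 × $1,190 = $5,950. income exceeds $98,100 by $47,500, which is 24 full-or-partial $2,000 increments; reduction = 24 × $175 = $4,200, leaving $1,750.

$1,750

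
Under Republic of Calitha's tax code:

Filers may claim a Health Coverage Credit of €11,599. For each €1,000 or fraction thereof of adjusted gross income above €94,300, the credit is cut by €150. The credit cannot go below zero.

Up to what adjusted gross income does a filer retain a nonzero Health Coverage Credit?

After 77 increments the reduction is 77 × €150 = €11,550, leaving €49; one more increment wipes it out. Increment 77 ends at excess 77 × €1,000 = €77,000, so the highest qualifying income is €94,300 + €77,000 = €171,300.

€171,300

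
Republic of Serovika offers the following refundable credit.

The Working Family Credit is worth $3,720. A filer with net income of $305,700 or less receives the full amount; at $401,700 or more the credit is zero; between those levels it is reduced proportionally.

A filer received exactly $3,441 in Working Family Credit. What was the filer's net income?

$3,441 is 3,441/3,720 of the full $3,720, so 279/3,720 of the $96,000 range has been used: income = $305,700 + $96,000 × 279/3,720 = $312,900.

$312,900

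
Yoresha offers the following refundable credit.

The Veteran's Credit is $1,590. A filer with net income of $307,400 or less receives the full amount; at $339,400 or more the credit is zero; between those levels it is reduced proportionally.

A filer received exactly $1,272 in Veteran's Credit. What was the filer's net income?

$313,800

$1,272 is 1,272/1,590 of the full $1,590, so 318/1,590 of the $32,000 range has been used: income = $307,400 + $32,000 × 318/1,590 = $313,800.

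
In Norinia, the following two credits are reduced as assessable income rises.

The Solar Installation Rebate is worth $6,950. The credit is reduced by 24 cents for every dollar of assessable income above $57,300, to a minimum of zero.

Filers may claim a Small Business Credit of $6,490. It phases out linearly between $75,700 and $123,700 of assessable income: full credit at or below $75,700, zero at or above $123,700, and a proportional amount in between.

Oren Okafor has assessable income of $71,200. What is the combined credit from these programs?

Solar Installation Rebate: 24% of the $13,900 excess over $57,300 is $3,336; credit = $6,950 − $3,336 = $3,614.
Small Business Credit: $71,200 is at or below the $75,700 threshold, so the full $6,490 applies.
Total: $3,614 + $6,490 = $10,104.

$10,104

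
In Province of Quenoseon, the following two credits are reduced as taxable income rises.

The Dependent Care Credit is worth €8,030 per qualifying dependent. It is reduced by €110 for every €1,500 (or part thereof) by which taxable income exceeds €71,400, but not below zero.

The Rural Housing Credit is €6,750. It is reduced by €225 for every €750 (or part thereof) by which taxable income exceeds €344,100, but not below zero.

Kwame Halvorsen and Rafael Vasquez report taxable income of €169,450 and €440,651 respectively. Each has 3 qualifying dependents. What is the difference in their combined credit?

€23,580

Kwame (€169,450): Dependent Care Credit: base = 3 × €8,030 = €24,090. income exceeds €71,400 by €98,050, which is 66 full-or-partial €1,500 increments; reduction = 66 × €110 = €7,260, leaving €16,830. Rural Housing Credit: €169,450 is at or below the €344,100 threshold, so the full €6,750 applies. total €16,830 + €6,750 = €23,580
Rafael (€440,651): Dependent Care Credit: base = 3 × €8,030 = €24,090. income exceeds €71,400 by €369,251 → 247 increments × €110 = €27,170 ≥ base, so the credit is €0. Rural Housing Credit: income exceeds €344,100 by €96,551 → 129 increments × €225 = €29,025 ≥ base, so the credit is €0. total €0 + €0 = €0
Difference: |€23,580 − €0| = €23,580.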